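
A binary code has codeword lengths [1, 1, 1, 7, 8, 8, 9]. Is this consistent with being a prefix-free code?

Kraft inequality: Σ 2^(-l_i) ≤ 1 for prefix-free code
Calculating: 2^(-1) + 2^(-1) + 2^(-1) + 2^(-7) + 2^(-8) + 2^(-8) + 2^(-9)
= 0.5 + 0.5 + 0.5 + 0.0078125 + 0.00390625 + 0.00390625 + 0.001953125
= 1.5176
Since 1.5176 > 1, prefix-free code does not exist


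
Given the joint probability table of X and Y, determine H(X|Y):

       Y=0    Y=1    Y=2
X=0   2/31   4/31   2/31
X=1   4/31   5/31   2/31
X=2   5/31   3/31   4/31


H(X|Y) = Σ_y p(y) H(X|Y=y)
  p(Y=0) = 11/31, H(X|Y=0) = 1.4949
  p(Y=1) = 12/31, H(X|Y=1) = 1.5546
  p(Y=2) = 8/31, H(X|Y=2) = 1.5000
H(X|Y) = 0.3548×1.4949 + 0.3871×1.5546 + 0.2581×1.5000 = 1.5193 bits


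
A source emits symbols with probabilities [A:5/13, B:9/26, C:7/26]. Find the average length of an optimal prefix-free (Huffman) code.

Huffman tree construction:
Combine smallest probabilities repeatedly
Resulting codes:
  A: 0 (length 1)
  B: 11 (length 2)
  C: 10 (length 2)
Average length = Σ p(s) × length(s) = 1.6154 bits


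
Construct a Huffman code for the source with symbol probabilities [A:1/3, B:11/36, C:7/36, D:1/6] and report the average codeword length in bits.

Huffman tree construction:
Combine smallest probabilities repeatedly
Resulting codes:
  A: 11 (length 2)
  B: 10 (length 2)
  C: 01 (length 2)
  D: 00 (length 2)
Average length = Σ p(s) × length(s) = 2.0000 bits


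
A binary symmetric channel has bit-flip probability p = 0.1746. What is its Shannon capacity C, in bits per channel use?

For BSC with error probability p:
C = 1 - H(p) where H(p) is binary entropy
H(0.1746) = -0.1746 × log₂(0.1746) - 0.8254 × log₂(0.8254)
H(p) = 0.6681
C = 1 - 0.6681 = 0.3319 bits/use


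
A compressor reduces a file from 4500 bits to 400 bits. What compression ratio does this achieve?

Compression ratio = Original / Compressed
= 4500 / 400 = 11.25:1


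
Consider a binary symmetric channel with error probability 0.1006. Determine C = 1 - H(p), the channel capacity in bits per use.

For BSC with error probability p:
C = 1 - H(p) where H(p) is binary entropy
H(0.1006) = -0.1006 × log₂(0.1006) - 0.8994 × log₂(0.8994)
H(p) = 0.4709
C = 1 - 0.4709 = 0.5291 bits/use


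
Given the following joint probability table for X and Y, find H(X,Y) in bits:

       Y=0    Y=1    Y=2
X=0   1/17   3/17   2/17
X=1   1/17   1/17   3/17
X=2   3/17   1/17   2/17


H(X,Y) = -Σ p(x,y) log₂ p(x,y)
  p(0,0)=1/17: -0.0588 × log₂(0.0588) = 0.2404
  p(0,1)=3/17: -0.1765 × log₂(0.1765) = 0.4416
  p(0,2)=2/17: -0.1176 × log₂(0.1176) = 0.3632
  p(1,0)=1/17: -0.0588 × log₂(0.0588) = 0.2404
  p(1,1)=1/17: -0.0588 × log₂(0.0588) = 0.2404
  p(1,2)=3/17: -0.1765 × log₂(0.1765) = 0.4416
  p(2,0)=3/17: -0.1765 × log₂(0.1765) = 0.4416
  p(2,1)=1/17: -0.0588 × log₂(0.0588) = 0.2404
  p(2,2)=2/17: -0.1176 × log₂(0.1176) = 0.3632
H(X,Y) = 3.0131 bits


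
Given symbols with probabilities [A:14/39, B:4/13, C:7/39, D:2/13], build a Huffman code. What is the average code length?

Huffman tree construction:
Combine smallest probabilities repeatedly
Resulting codes:
  A: 0 (length 1)
  B: 10 (length 2)
  C: 111 (length 3)
  D: 110 (length 3)
Average length = Σ p(s) × length(s) = 1.9744 bits


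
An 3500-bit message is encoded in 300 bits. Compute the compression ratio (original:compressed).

Compression ratio = Original / Compressed
= 3500 / 300 = 11.67:1


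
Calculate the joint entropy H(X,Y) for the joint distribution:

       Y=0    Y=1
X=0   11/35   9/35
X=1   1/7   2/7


H(X,Y) = -Σ p(x,y) log₂ p(x,y)
  p(0,0)=11/35: -0.3143 × log₂(0.3143) = 0.5248
  p(0,1)=9/35: -0.2571 × log₂(0.2571) = 0.5038
  p(1,0)=1/7: -0.1429 × log₂(0.1429) = 0.4011
  p(1,1)=2/7: -0.2857 × log₂(0.2857) = 0.5164
H(X,Y) = 1.9461 bits


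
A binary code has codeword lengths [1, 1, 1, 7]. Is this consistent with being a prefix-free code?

Kraft inequality: Σ 2^(-l_i) ≤ 1 for prefix-free code
Calculating: 2^(-1) + 2^(-1) + 2^(-1) + 2^(-7)
= 0.5 + 0.5 + 0.5 + 0.0078125
= 1.5078
Since 1.5078 > 1, prefix-free code does not exist


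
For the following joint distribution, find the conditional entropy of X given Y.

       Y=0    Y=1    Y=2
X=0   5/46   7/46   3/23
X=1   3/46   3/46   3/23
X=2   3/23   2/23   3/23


H(X|Y) = Σ_y p(y) H(X|Y=y)
  p(Y=0) = 7/23, H(X|Y=0) = 1.5306
  p(Y=1) = 7/23, H(X|Y=1) = 1.4926
  p(Y=2) = 9/23, H(X|Y=2) = 1.5850
H(X|Y) = 0.3043×1.5306 + 0.3043×1.4926 + 0.3913×1.5850 = 1.5403 bits


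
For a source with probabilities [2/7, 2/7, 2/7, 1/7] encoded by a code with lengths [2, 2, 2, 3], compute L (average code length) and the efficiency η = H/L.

Average length L = Σ p_i × l_i = 2.1429 bits
Entropy H = 1.9502 bits
Efficiency η = H/L × 100% = 91.01%


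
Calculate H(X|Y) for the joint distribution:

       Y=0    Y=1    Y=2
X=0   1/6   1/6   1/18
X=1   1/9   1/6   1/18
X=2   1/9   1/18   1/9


H(X|Y) = Σ_y p(y) H(X|Y=y)
  p(Y=0) = 7/18, H(X|Y=0) = 1.5567
  p(Y=1) = 7/18, H(X|Y=1) = 1.4488
  p(Y=2) = 2/9, H(X|Y=2) = 1.5000
H(X|Y) = 0.3889×1.5567 + 0.3889×1.4488 + 0.2222×1.5000 = 1.5021 bits


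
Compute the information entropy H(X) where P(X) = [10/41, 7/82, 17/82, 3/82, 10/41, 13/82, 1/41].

H(X) = -Σ p(x) log₂ p(x)
  -10/41 × log₂(10/41) = 0.4965
  -7/82 × log₂(7/82) = 0.3031
  -17/82 × log₂(17/82) = 0.4706
  -3/82 × log₂(3/82) = 0.1746
  -10/41 × log₂(10/41) = 0.4965
  -13/82 × log₂(13/82) = 0.4212
  -1/41 × log₂(1/41) = 0.1307
H(X) = 2.4932 bits


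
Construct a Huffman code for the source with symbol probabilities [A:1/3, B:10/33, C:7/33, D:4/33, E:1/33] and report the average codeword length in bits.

Huffman tree construction:
Combine smallest probabilities repeatedly
Resulting codes:
  A: 11 (length 2)
  B: 10 (length 2)
  C: 01 (length 2)
  D: 001 (length 3)
  E: 000 (length 3)
Average length = Σ p(s) × length(s) = 2.1515 bits


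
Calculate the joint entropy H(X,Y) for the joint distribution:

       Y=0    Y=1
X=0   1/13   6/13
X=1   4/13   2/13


H(X,Y) = -Σ p(x,y) log₂ p(x,y)
  p(0,0)=1/13: -0.0769 × log₂(0.0769) = 0.2846
  p(0,1)=6/13: -0.4615 × log₂(0.4615) = 0.5148
  p(1,0)=4/13: -0.3077 × log₂(0.3077) = 0.5232
  p(1,1)=2/13: -0.1538 × log₂(0.1538) = 0.4155
H(X,Y) = 1.7381 bits


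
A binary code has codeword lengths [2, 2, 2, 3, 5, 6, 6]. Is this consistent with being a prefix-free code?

Kraft inequality: Σ 2^(-l_i) ≤ 1 for prefix-free code
Calculating: 2^(-2) + 2^(-2) + 2^(-2) + 2^(-3) + 2^(-5) + 2^(-6) + 2^(-6)
= 0.25 + 0.25 + 0.25 + 0.125 + 0.03125 + 0.015625 + 0.015625
= 0.9375
Since 0.9375 ≤ 1, prefix-free code exists


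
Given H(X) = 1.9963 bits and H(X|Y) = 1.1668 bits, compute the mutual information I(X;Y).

I(X;Y) = H(X) - H(X|Y)
I(X;Y) = 1.9963 - 1.1668 = 0.8295 bits


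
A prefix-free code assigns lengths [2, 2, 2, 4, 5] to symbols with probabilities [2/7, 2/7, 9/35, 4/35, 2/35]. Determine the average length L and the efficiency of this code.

Average length L = Σ p_i × l_i = 2.4000 bits
Entropy H = 2.1302 bits
Efficiency η = H/L × 100% = 88.76%


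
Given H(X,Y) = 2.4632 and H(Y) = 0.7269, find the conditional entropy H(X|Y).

Chain rule: H(X,Y) = H(X|Y) + H(Y)
H(X|Y) = H(X,Y) - H(Y) = 2.4632 - 0.7269 = 1.7363 bits


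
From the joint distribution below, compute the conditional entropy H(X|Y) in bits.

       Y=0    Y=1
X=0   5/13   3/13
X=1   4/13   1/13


H(X|Y) = Σ_y p(y) H(X|Y=y)
  p(Y=0) = 9/13, H(X|Y=0) = 0.9911
  p(Y=1) = 4/13, H(X|Y=1) = 0.8113
H(X|Y) = 0.6923×0.9911 + 0.3077×0.8113 = 0.9358 bits


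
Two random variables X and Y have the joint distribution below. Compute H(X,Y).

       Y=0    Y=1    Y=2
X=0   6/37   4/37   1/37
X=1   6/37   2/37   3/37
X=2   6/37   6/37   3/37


H(X,Y) = -Σ p(x,y) log₂ p(x,y)
  p(0,0)=6/37: -0.1622 × log₂(0.1622) = 0.4256
  p(0,1)=4/37: -0.1081 × log₂(0.1081) = 0.3470
  p(0,2)=1/37: -0.0270 × log₂(0.0270) = 0.1408
  p(1,0)=6/37: -0.1622 × log₂(0.1622) = 0.4256
  p(1,1)=2/37: -0.0541 × log₂(0.0541) = 0.2275
  p(1,2)=3/37: -0.0811 × log₂(0.0811) = 0.2939
  p(2,0)=6/37: -0.1622 × log₂(0.1622) = 0.4256
  p(2,1)=6/37: -0.1622 × log₂(0.1622) = 0.4256
  p(2,2)=3/37: -0.0811 × log₂(0.0811) = 0.2939
H(X,Y) = 3.0054 bits


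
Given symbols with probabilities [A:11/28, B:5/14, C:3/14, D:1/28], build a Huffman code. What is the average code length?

Huffman tree construction:
Combine smallest probabilities repeatedly
Resulting codes:
  A: 0 (length 1)
  B: 11 (length 2)
  C: 101 (length 3)
  D: 100 (length 3)
Average length = Σ p(s) × length(s) = 1.8571 bits


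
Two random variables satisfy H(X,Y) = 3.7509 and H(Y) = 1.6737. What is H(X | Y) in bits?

Chain rule: H(X,Y) = H(X|Y) + H(Y)
H(X|Y) = H(X,Y) - H(Y) = 3.7509 - 1.6737 = 2.0772 bits


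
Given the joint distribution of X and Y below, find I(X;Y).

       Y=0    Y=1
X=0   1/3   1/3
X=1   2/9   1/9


H(X) = 0.9183, H(Y) = 0.9911, H(X,Y) = 1.8911
I(X;Y) = H(X) + H(Y) - H(X,Y) = 0.0183 bits


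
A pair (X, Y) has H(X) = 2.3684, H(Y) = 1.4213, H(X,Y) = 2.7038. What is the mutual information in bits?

I(X;Y) = H(X) + H(Y) - H(X,Y)
I(X;Y) = 2.3684 + 1.4213 - 2.7038 = 1.0859 bits


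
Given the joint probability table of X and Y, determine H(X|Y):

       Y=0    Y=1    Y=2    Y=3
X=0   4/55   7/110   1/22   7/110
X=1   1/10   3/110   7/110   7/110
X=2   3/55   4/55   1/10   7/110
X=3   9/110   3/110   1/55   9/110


H(X|Y) = Σ_y p(y) H(X|Y=y)
  p(Y=0) = 17/55, H(X|Y=0) = 1.9671
  p(Y=1) = 21/110, H(X|Y=1) = 1.8608
  p(Y=2) = 5/22, H(X|Y=2) = 1.7913
  p(Y=3) = 3/11, H(X|Y=3) = 1.9908
H(X|Y) = 0.3091×1.9671 + 0.1909×1.8608 + 0.2273×1.7913 + 0.2727×1.9908 = 1.9133 bits


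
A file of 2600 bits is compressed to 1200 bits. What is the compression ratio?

Compression ratio = Original / Compressed
= 2600 / 1200 = 2.17:1


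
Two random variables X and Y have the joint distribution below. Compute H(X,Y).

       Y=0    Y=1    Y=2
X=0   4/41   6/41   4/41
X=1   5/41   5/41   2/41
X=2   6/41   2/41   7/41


H(X,Y) = -Σ p(x,y) log₂ p(x,y)
  p(0,0)=4/41: -0.0976 × log₂(0.0976) = 0.3276
  p(0,1)=6/41: -0.1463 × log₂(0.1463) = 0.4057
  p(0,2)=4/41: -0.0976 × log₂(0.0976) = 0.3276
  p(1,0)=5/41: -0.1220 × log₂(0.1220) = 0.3702
  p(1,1)=5/41: -0.1220 × log₂(0.1220) = 0.3702
  p(1,2)=2/41: -0.0488 × log₂(0.0488) = 0.2126
  p(2,0)=6/41: -0.1463 × log₂(0.1463) = 0.4057
  p(2,1)=2/41: -0.0488 × log₂(0.0488) = 0.2126
  p(2,2)=7/41: -0.1707 × log₂(0.1707) = 0.4354
H(X,Y) = 3.0675 bits


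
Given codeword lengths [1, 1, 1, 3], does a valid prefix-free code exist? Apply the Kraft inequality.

Kraft inequality: Σ 2^(-l_i) ≤ 1 for prefix-free code
Calculating: 2^(-1) + 2^(-1) + 2^(-1) + 2^(-3)
= 0.5 + 0.5 + 0.5 + 0.125
= 1.6250
Since 1.6250 > 1, prefix-free code does not exist


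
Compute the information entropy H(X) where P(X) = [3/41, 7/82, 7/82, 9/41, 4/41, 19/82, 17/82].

H(X) = -Σ p(x) log₂ p(x)
  -3/41 × log₂(3/41) = 0.2760
  -7/82 × log₂(7/82) = 0.3031
  -7/82 × log₂(7/82) = 0.3031
  -9/41 × log₂(9/41) = 0.4802
  -4/41 × log₂(4/41) = 0.3276
  -19/82 × log₂(19/82) = 0.4888
  -17/82 × log₂(17/82) = 0.4706
H(X) = 2.6494 bits


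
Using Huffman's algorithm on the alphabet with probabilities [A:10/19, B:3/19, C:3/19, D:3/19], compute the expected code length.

Huffman tree construction:
Combine smallest probabilities repeatedly
Resulting codes:
  A: 1 (length 1)
  B: 010 (length 3)
  C: 011 (length 3)
  D: 00 (length 2)
Average length = Σ p(s) × length(s) = 1.7895 bits


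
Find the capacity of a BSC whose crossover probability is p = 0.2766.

For BSC with error probability p:
C = 1 - H(p) where H(p) is binary entropy
H(0.2766) = -0.2766 × log₂(0.2766) - 0.7234 × log₂(0.7234)
H(p) = 0.8508
C = 1 - 0.8508 = 0.1492 bits/use


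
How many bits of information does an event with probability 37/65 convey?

Information content I(x) = -log₂(p(x))
I = -log₂(37/65) = -log₂(0.5692)
I = 0.8129 bits


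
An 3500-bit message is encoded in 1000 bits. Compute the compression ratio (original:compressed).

Compression ratio = Original / Compressed
= 3500 / 1000 = 3.50:1


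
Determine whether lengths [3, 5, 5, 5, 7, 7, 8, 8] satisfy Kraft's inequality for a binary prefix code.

Kraft inequality: Σ 2^(-l_i) ≤ 1 for prefix-free code
Calculating: 2^(-3) + 2^(-5) + 2^(-5) + 2^(-5) + 2^(-7) + 2^(-7) + 2^(-8) + 2^(-8)
= 0.125 + 0.03125 + 0.03125 + 0.03125 + 0.0078125 + 0.0078125 + 0.00390625 + 0.00390625
= 0.2422
Since 0.2422 ≤ 1, prefix-free code exists


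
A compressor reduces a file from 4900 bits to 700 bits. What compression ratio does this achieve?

Compression ratio = Original / Compressed
= 4900 / 700 = 7.00:1


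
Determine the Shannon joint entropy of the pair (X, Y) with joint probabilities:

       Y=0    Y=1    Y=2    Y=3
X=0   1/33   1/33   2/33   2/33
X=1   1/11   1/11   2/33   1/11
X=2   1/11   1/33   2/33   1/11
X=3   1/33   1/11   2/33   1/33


H(X,Y) = -Σ p(x,y) log₂ p(x,y)
  p(0,0)=1/33: -0.0303 × log₂(0.0303) = 0.1529
  p(0,1)=1/33: -0.0303 × log₂(0.0303) = 0.1529
  p(0,2)=2/33: -0.0606 × log₂(0.0606) = 0.2451
  p(0,3)=2/33: -0.0606 × log₂(0.0606) = 0.2451
  p(1,0)=1/11: -0.0909 × log₂(0.0909) = 0.3145
  p(1,1)=1/11: -0.0909 × log₂(0.0909) = 0.3145
  p(1,2)=2/33: -0.0606 × log₂(0.0606) = 0.2451
  p(1,3)=1/11: -0.0909 × log₂(0.0909) = 0.3145
  p(2,0)=1/11: -0.0909 × log₂(0.0909) = 0.3145
  p(2,1)=1/33: -0.0303 × log₂(0.0303) = 0.1529
  p(2,2)=2/33: -0.0606 × log₂(0.0606) = 0.2451
  p(2,3)=1/11: -0.0909 × log₂(0.0909) = 0.3145
  p(3,0)=1/33: -0.0303 × log₂(0.0303) = 0.1529
  p(3,1)=1/11: -0.0909 × log₂(0.0909) = 0.3145
  p(3,2)=2/33: -0.0606 × log₂(0.0606) = 0.2451
  p(3,3)=1/33: -0.0303 × log₂(0.0303) = 0.1529
H(X,Y) = 3.8768 bits


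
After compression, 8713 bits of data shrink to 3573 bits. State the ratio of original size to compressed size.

Compression ratio = Original / Compressed
= 8713 / 3573 = 2.44:1


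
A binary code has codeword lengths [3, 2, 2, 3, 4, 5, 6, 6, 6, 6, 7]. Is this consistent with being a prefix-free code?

Kraft inequality: Σ 2^(-l_i) ≤ 1 for prefix-free code
Calculating: 2^(-3) + 2^(-2) + 2^(-2) + 2^(-3) + 2^(-4) + 2^(-5) + 2^(-6) + 2^(-6) + 2^(-6) + 2^(-6) + 2^(-7)
= 0.125 + 0.25 + 0.25 + 0.125 + 0.0625 + 0.03125 + 0.015625 + 0.015625 + 0.015625 + 0.015625 + 0.0078125
= 0.9141
Since 0.9141 ≤ 1, prefix-free code exists


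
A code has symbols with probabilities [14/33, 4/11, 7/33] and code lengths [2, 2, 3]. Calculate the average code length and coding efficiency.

Average length L = Σ p_i × l_i = 2.2121 bits
Entropy H = 1.5300 bits
Efficiency η = H/L × 100% = 69.17%


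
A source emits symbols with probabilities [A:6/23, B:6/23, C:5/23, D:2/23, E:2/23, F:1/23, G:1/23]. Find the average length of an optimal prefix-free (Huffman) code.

Huffman tree construction:
Combine smallest probabilities repeatedly
Resulting codes:
  A: 01 (length 2)
  B: 10 (length 2)
  C: 00 (length 2)
  D: 1110 (length 4)
  E: 1111 (length 4)
  F: 1100 (length 4)
  G: 1101 (length 4)
Average length = Σ p(s) × length(s) = 2.5217 bits


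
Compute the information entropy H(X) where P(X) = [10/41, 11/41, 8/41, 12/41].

H(X) = -Σ p(x) log₂ p(x)
  -10/41 × log₂(10/41) = 0.4965
  -11/41 × log₂(11/41) = 0.5093
  -8/41 × log₂(8/41) = 0.4600
  -12/41 × log₂(12/41) = 0.5188
H(X) = 1.9846 bits


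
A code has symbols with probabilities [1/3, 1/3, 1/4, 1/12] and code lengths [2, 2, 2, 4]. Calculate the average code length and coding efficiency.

Average length L = Σ p_i × l_i = 2.1667 bits
Entropy H = 1.8554 bits
Efficiency η = H/L × 100% = 85.63%


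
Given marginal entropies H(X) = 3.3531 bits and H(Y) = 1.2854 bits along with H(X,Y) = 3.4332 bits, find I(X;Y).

I(X;Y) = H(X) + H(Y) - H(X,Y)
I(X;Y) = 3.3531 + 1.2854 - 3.4332 = 1.2053 bits


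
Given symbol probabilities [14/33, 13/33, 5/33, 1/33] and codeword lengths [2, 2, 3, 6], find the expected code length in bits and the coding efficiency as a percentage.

Average length L = Σ p_i × l_i = 2.2727 bits
Entropy H = 1.6196 bits
Efficiency η = H/L × 100% = 71.26%


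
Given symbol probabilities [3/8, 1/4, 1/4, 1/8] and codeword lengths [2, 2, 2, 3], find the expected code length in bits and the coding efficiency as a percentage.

Average length L = Σ p_i × l_i = 2.1250 bits
Entropy H = 1.9056 bits
Efficiency η = H/L × 100% = 89.68%


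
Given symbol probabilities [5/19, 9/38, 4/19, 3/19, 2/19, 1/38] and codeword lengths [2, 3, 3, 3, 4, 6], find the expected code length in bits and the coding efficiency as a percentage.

Average length L = Σ p_i × l_i = 2.9211 bits
Entropy H = 2.3727 bits
Efficiency η = H/L × 100% = 81.23%


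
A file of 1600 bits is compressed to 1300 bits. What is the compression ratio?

Compression ratio = Original / Compressed
= 1600 / 1300 = 1.23:1


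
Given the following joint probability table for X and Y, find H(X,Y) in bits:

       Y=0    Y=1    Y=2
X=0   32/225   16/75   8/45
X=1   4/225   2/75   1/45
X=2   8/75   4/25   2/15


H(X,Y) = -Σ p(x,y) log₂ p(x,y)
  p(0,0)=32/225: -0.1422 × log₂(0.1422) = 0.4002
  p(0,1)=16/75: -0.2133 × log₂(0.2133) = 0.4755
  p(0,2)=8/45: -0.1778 × log₂(0.1778) = 0.4430
  p(1,0)=4/225: -0.0178 × log₂(0.0178) = 0.1034
  p(1,1)=2/75: -0.0267 × log₂(0.0267) = 0.1394
  p(1,2)=1/45: -0.0222 × log₂(0.0222) = 0.1220
  p(2,0)=8/75: -0.1067 × log₂(0.1067) = 0.3444
  p(2,1)=4/25: -0.1600 × log₂(0.1600) = 0.4230
  p(2,2)=2/15: -0.1333 × log₂(0.1333) = 0.3876
H(X,Y) = 2.8385 bits


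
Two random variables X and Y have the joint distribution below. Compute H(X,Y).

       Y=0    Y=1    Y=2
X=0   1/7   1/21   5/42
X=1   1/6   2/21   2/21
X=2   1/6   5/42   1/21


H(X,Y) = -Σ p(x,y) log₂ p(x,y)
  p(0,0)=1/7: -0.1429 × log₂(0.1429) = 0.4011
  p(0,1)=1/21: -0.0476 × log₂(0.0476) = 0.2092
  p(0,2)=5/42: -0.1190 × log₂(0.1190) = 0.3655
  p(1,0)=1/6: -0.1667 × log₂(0.1667) = 0.4308
  p(1,1)=2/21: -0.0952 × log₂(0.0952) = 0.3231
  p(1,2)=2/21: -0.0952 × log₂(0.0952) = 0.3231
  p(2,0)=1/6: -0.1667 × log₂(0.1667) = 0.4308
  p(2,1)=5/42: -0.1190 × log₂(0.1190) = 0.3655
  p(2,2)=1/21: -0.0476 × log₂(0.0476) = 0.2092
H(X,Y) = 3.0582 bits


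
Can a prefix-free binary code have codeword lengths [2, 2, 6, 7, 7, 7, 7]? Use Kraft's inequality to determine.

Kraft inequality: Σ 2^(-l_i) ≤ 1 for prefix-free code
Calculating: 2^(-2) + 2^(-2) + 2^(-6) + 2^(-7) + 2^(-7) + 2^(-7) + 2^(-7)
= 0.25 + 0.25 + 0.015625 + 0.0078125 + 0.0078125 + 0.0078125 + 0.0078125
= 0.5469
Since 0.5469 ≤ 1, prefix-free code exists


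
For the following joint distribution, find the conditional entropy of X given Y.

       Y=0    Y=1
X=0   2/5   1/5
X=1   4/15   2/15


H(X|Y) = Σ_y p(y) H(X|Y=y)
  p(Y=0) = 2/3, H(X|Y=0) = 0.9710
  p(Y=1) = 1/3, H(X|Y=1) = 0.9710
H(X|Y) = 0.6667×0.9710 + 0.3333×0.9710 = 0.9710 bits


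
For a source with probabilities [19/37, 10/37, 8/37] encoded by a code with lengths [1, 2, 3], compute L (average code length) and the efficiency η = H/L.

Average length L = Σ p_i × l_i = 1.7027 bits
Entropy H = 1.4816 bits
Efficiency η = H/L × 100% = 87.02%


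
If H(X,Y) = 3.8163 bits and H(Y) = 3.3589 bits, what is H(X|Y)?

Chain rule: H(X,Y) = H(X|Y) + H(Y)
H(X|Y) = H(X,Y) - H(Y) = 3.8163 - 3.3589 = 0.4574 bits


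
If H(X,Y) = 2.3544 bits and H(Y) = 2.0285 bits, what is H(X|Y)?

Chain rule: H(X,Y) = H(X|Y) + H(Y)
H(X|Y) = H(X,Y) - H(Y) = 2.3544 - 2.0285 = 0.3259 bits


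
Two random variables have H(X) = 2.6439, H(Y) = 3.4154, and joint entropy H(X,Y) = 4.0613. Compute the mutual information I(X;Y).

I(X;Y) = H(X) + H(Y) - H(X,Y)
I(X;Y) = 2.6439 + 3.4154 - 4.0613 = 1.998 bits


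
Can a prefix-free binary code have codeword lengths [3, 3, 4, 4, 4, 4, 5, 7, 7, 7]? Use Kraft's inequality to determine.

Kraft inequality: Σ 2^(-l_i) ≤ 1 for prefix-free code
Calculating: 2^(-3) + 2^(-3) + 2^(-4) + 2^(-4) + 2^(-4) + 2^(-4) + 2^(-5) + 2^(-7) + 2^(-7) + 2^(-7)
= 0.125 + 0.125 + 0.0625 + 0.0625 + 0.0625 + 0.0625 + 0.03125 + 0.0078125 + 0.0078125 + 0.0078125
= 0.5547
Since 0.5547 ≤ 1, prefix-free code exists


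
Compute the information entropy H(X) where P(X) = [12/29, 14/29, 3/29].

H(X) = -Σ p(x) log₂ p(x)
  -12/29 × log₂(12/29) = 0.5268
  -14/29 × log₂(14/29) = 0.5072
  -3/29 × log₂(3/29) = 0.3386
H(X) = 1.3726 bits


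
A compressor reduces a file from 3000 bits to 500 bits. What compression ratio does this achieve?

Compression ratio = Original / Compressed
= 3000 / 500 = 6.00:1


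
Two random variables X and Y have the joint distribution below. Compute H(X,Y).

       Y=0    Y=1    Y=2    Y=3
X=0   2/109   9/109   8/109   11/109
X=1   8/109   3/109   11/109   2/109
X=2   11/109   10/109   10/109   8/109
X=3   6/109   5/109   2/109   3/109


H(X,Y) = -Σ p(x,y) log₂ p(x,y)
  p(0,0)=2/109: -0.0183 × log₂(0.0183) = 0.1058
  p(0,1)=9/109: -0.0826 × log₂(0.0826) = 0.2971
  p(0,2)=8/109: -0.0734 × log₂(0.0734) = 0.2766
  p(0,3)=11/109: -0.1009 × log₂(0.1009) = 0.3339
  p(1,0)=8/109: -0.0734 × log₂(0.0734) = 0.2766
  p(1,1)=3/109: -0.0275 × log₂(0.0275) = 0.1427
  p(1,2)=11/109: -0.1009 × log₂(0.1009) = 0.3339
  p(1,3)=2/109: -0.0183 × log₂(0.0183) = 0.1058
  p(2,0)=11/109: -0.1009 × log₂(0.1009) = 0.3339
  p(2,1)=10/109: -0.0917 × log₂(0.0917) = 0.3162
  p(2,2)=10/109: -0.0917 × log₂(0.0917) = 0.3162
  p(2,3)=8/109: -0.0734 × log₂(0.0734) = 0.2766
  p(3,0)=6/109: -0.0550 × log₂(0.0550) = 0.2303
  p(3,1)=5/109: -0.0459 × log₂(0.0459) = 0.2040
  p(3,2)=2/109: -0.0183 × log₂(0.0183) = 0.1058
  p(3,3)=3/109: -0.0275 × log₂(0.0275) = 0.1427
H(X,Y) = 3.7979 bits


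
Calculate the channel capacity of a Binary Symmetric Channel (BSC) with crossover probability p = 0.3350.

For BSC with error probability p:
C = 1 - H(p) where H(p) is binary entropy
H(0.3350) = -0.3350 × log₂(0.3350) - 0.6650 × log₂(0.6650)
H(p) = 0.9200
C = 1 - 0.9200 = 0.0800 bits/use


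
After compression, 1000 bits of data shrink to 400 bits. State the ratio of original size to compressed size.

Compression ratio = Original / Compressed
= 1000 / 400 = 2.50:1


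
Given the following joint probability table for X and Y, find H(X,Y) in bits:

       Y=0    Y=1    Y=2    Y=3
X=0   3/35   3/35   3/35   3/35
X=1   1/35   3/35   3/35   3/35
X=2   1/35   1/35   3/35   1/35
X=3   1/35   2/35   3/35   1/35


H(X,Y) = -Σ p(x,y) log₂ p(x,y)
  p(0,0)=3/35: -0.0857 × log₂(0.0857) = 0.3038
  p(0,1)=3/35: -0.0857 × log₂(0.0857) = 0.3038
  p(0,2)=3/35: -0.0857 × log₂(0.0857) = 0.3038
  p(0,3)=3/35: -0.0857 × log₂(0.0857) = 0.3038
  p(1,0)=1/35: -0.0286 × log₂(0.0286) = 0.1466
  p(1,1)=3/35: -0.0857 × log₂(0.0857) = 0.3038
  p(1,2)=3/35: -0.0857 × log₂(0.0857) = 0.3038
  p(1,3)=3/35: -0.0857 × log₂(0.0857) = 0.3038
  p(2,0)=1/35: -0.0286 × log₂(0.0286) = 0.1466
  p(2,1)=1/35: -0.0286 × log₂(0.0286) = 0.1466
  p(2,2)=3/35: -0.0857 × log₂(0.0857) = 0.3038
  p(2,3)=1/35: -0.0286 × log₂(0.0286) = 0.1466
  p(3,0)=1/35: -0.0286 × log₂(0.0286) = 0.1466
  p(3,1)=2/35: -0.0571 × log₂(0.0571) = 0.2360
  p(3,2)=3/35: -0.0857 × log₂(0.0857) = 0.3038
  p(3,3)=1/35: -0.0286 × log₂(0.0286) = 0.1466
H(X,Y) = 3.8495 bits


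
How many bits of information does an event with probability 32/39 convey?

Information content I(x) = -log₂(p(x))
I = -log₂(32/39) = -log₂(0.8205)
I = 0.2854 bits


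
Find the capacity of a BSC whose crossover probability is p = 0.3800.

For BSC with error probability p:
C = 1 - H(p) where H(p) is binary entropy
H(0.3800) = -0.3800 × log₂(0.3800) - 0.6200 × log₂(0.6200)
H(p) = 0.9580
C = 1 - 0.9580 = 0.0420 bits/use


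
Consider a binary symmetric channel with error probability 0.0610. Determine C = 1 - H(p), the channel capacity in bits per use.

For BSC with error probability p:
C = 1 - H(p) where H(p) is binary entropy
H(0.0610) = -0.0610 × log₂(0.0610) - 0.9390 × log₂(0.9390)
H(p) = 0.3314
C = 1 - 0.3314 = 0.6686 bits/use


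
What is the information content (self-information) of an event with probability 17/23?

Information content I(x) = -log₂(p(x))
I = -log₂(17/23) = -log₂(0.7391)
I = 0.4361 bits


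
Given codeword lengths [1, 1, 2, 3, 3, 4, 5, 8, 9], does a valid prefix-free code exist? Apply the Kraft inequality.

Kraft inequality: Σ 2^(-l_i) ≤ 1 for prefix-free code
Calculating: 2^(-1) + 2^(-1) + 2^(-2) + 2^(-3) + 2^(-3) + 2^(-4) + 2^(-5) + 2^(-8) + 2^(-9)
= 0.5 + 0.5 + 0.25 + 0.125 + 0.125 + 0.0625 + 0.03125 + 0.00390625 + 0.001953125
= 1.5996
Since 1.5996 > 1, prefix-free code does not exist


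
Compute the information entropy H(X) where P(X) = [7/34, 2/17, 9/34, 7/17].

H(X) = -Σ p(x) log₂ p(x)
  -7/34 × log₂(7/34) = 0.4694
  -2/17 × log₂(2/17) = 0.3632
  -9/34 × log₂(9/34) = 0.5076
  -7/17 × log₂(7/17) = 0.5271
H(X) = 1.8674 bits


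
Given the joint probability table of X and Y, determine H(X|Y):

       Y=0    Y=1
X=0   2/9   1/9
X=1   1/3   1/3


H(X|Y) = Σ_y p(y) H(X|Y=y)
  p(Y=0) = 5/9, H(X|Y=0) = 0.9710
  p(Y=1) = 4/9, H(X|Y=1) = 0.8113
H(X|Y) = 0.5556×0.9710 + 0.4444×0.8113 = 0.9000 bits


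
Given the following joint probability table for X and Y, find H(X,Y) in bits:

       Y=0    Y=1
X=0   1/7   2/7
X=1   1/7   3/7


H(X,Y) = -Σ p(x,y) log₂ p(x,y)
  p(0,0)=1/7: -0.1429 × log₂(0.1429) = 0.4011
  p(0,1)=2/7: -0.2857 × log₂(0.2857) = 0.5164
  p(1,0)=1/7: -0.1429 × log₂(0.1429) = 0.4011
  p(1,1)=3/7: -0.4286 × log₂(0.4286) = 0.5239
H(X,Y) = 1.8424 bits


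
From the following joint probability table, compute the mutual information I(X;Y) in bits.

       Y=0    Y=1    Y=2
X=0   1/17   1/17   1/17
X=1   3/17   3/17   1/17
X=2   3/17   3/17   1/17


H(X) = 1.4958, H(Y) = 1.4958, H(X,Y) = 2.9687
I(X;Y) = H(X) + H(Y) - H(X,Y) = 0.0230 bits


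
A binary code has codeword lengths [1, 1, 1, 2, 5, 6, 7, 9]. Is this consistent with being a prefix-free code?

Kraft inequality: Σ 2^(-l_i) ≤ 1 for prefix-free code
Calculating: 2^(-1) + 2^(-1) + 2^(-1) + 2^(-2) + 2^(-5) + 2^(-6) + 2^(-7) + 2^(-9)
= 0.5 + 0.5 + 0.5 + 0.25 + 0.03125 + 0.015625 + 0.0078125 + 0.001953125
= 1.8066
Since 1.8066 > 1, prefix-free code does not exist


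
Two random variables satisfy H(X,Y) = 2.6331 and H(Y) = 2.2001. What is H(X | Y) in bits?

Chain rule: H(X,Y) = H(X|Y) + H(Y)
H(X|Y) = H(X,Y) - H(Y) = 2.6331 - 2.2001 = 0.433 bits


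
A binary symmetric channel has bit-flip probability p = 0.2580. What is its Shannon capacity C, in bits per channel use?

For BSC with error probability p:
C = 1 - H(p) where H(p) is binary entropy
H(0.2580) = -0.2580 × log₂(0.2580) - 0.7420 × log₂(0.7420)
H(p) = 0.8237
C = 1 - 0.8237 = 0.1763 bits/use


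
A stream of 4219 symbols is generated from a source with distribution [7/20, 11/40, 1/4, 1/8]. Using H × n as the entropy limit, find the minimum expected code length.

Entropy H = 1.9173 bits/symbol
Minimum bits = H × n = 1.9173 × 4219
= 8089.03 bits


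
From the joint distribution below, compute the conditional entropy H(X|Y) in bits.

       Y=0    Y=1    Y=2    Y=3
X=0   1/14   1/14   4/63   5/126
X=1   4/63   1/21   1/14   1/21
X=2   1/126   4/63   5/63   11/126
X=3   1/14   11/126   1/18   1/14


H(X|Y) = Σ_y p(y) H(X|Y=y)
  p(Y=0) = 3/14, H(X|Y=0) = 1.7527
  p(Y=1) = 17/63, H(X|Y=1) = 1.9671
  p(Y=2) = 17/63, H(X|Y=2) = 1.9875
  p(Y=3) = 31/126, H(X|Y=3) = 1.9315
H(X|Y) = 0.2143×1.7527 + 0.2698×1.9671 + 0.2698×1.9875 + 0.2460×1.9315 = 1.9179 bits


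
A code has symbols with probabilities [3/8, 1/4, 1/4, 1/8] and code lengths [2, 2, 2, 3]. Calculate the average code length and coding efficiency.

Average length L = Σ p_i × l_i = 2.1250 bits
Entropy H = 1.9056 bits
Efficiency η = H/L × 100% = 89.68%


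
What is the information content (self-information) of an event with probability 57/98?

Information content I(x) = -log₂(p(x))
I = -log₂(57/98) = -log₂(0.5816)
I = 0.7818 bits


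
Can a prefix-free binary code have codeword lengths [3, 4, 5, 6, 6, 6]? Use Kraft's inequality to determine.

Kraft inequality: Σ 2^(-l_i) ≤ 1 for prefix-free code
Calculating: 2^(-3) + 2^(-4) + 2^(-5) + 2^(-6) + 2^(-6) + 2^(-6)
= 0.125 + 0.0625 + 0.03125 + 0.015625 + 0.015625 + 0.015625
= 0.2656
Since 0.2656 ≤ 1, prefix-free code exists


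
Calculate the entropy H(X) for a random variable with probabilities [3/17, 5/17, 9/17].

H(X) = -Σ p(x) log₂ p(x)
  -3/17 × log₂(3/17) = 0.4416
  -5/17 × log₂(5/17) = 0.5193
  -9/17 × log₂(9/17) = 0.4858
H(X) = 1.4466 bits


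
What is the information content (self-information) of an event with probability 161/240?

Information content I(x) = -log₂(p(x))
I = -log₂(161/240) = -log₂(0.6708)
I = 0.5760 bits


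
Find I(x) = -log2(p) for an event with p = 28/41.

Information content I(x) = -log₂(p(x))
I = -log₂(28/41) = -log₂(0.6829)
I = 0.5502 bits


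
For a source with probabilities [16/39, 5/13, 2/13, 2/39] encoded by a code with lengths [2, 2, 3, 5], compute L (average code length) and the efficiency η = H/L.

Average length L = Σ p_i × l_i = 2.3077 bits
Entropy H = 1.6928 bits
Efficiency η = H/L × 100% = 73.35%


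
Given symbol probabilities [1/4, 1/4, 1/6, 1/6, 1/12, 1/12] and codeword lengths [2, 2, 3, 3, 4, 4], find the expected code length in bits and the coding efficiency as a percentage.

Average length L = Σ p_i × l_i = 2.6667 bits
Entropy H = 2.4591 bits
Efficiency η = H/L × 100% = 92.22%


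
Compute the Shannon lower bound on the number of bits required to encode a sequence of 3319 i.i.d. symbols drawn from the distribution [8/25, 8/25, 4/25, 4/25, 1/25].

Entropy H = 2.0839 bits/symbol
Minimum bits = H × n = 2.0839 × 3319
= 6916.32 bits


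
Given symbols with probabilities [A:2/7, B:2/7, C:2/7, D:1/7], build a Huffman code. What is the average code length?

Huffman tree construction:
Combine smallest probabilities repeatedly
Resulting codes:
  A: 01 (length 2)
  B: 10 (length 2)
  C: 11 (length 2)
  D: 00 (length 2)
Average length = Σ p(s) × length(s) = 2.0000 bits


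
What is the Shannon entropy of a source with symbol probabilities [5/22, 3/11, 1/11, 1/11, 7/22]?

H(X) = -Σ p(x) log₂ p(x)
  -5/22 × log₂(5/22) = 0.4858
  -3/11 × log₂(3/11) = 0.5112
  -1/11 × log₂(1/11) = 0.3145
  -1/11 × log₂(1/11) = 0.3145
  -7/22 × log₂(7/22) = 0.5257
H(X) = 2.1517 bits


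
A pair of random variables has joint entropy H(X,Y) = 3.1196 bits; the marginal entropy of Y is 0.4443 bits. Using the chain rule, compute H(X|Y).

Chain rule: H(X,Y) = H(X|Y) + H(Y)
H(X|Y) = H(X,Y) - H(Y) = 3.1196 - 0.4443 = 2.6753 bits


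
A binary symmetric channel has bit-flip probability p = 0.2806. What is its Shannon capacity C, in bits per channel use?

For BSC with error probability p:
C = 1 - H(p) where H(p) is binary entropy
H(0.2806) = -0.2806 × log₂(0.2806) - 0.7194 × log₂(0.7194)
H(p) = 0.8563
C = 1 - 0.8563 = 0.1437 bits/use


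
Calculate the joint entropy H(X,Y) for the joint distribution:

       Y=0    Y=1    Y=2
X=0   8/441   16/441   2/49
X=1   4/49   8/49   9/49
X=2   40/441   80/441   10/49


H(X,Y) = -Σ p(x,y) log₂ p(x,y)
  p(0,0)=8/441: -0.0181 × log₂(0.0181) = 0.1049
  p(0,1)=16/441: -0.0363 × log₂(0.0363) = 0.1736
  p(0,2)=2/49: -0.0408 × log₂(0.0408) = 0.1884
  p(1,0)=4/49: -0.0816 × log₂(0.0816) = 0.2951
  p(1,1)=8/49: -0.1633 × log₂(0.1633) = 0.4269
  p(1,2)=9/49: -0.1837 × log₂(0.1837) = 0.4490
  p(2,0)=40/441: -0.0907 × log₂(0.0907) = 0.3141
  p(2,1)=80/441: -0.1814 × log₂(0.1814) = 0.4467
  p(2,2)=10/49: -0.2041 × log₂(0.2041) = 0.4679
H(X,Y) = 2.8666 bits


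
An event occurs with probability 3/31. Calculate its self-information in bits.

Information content I(x) = -log₂(p(x))
I = -log₂(3/31) = -log₂(0.0968)
I = 3.3692 bits


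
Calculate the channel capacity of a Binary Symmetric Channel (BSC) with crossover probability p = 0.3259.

For BSC with error probability p:
C = 1 - H(p) where H(p) is binary entropy
H(0.3259) = -0.3259 × log₂(0.3259) - 0.6741 × log₂(0.6741)
H(p) = 0.9107
C = 1 - 0.9107 = 0.0893 bits/use


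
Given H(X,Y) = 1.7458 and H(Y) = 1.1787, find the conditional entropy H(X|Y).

Chain rule: H(X,Y) = H(X|Y) + H(Y)
H(X|Y) = H(X,Y) - H(Y) = 1.7458 - 1.1787 = 0.5671 bits


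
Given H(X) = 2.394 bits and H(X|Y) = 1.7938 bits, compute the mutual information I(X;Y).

I(X;Y) = H(X) - H(X|Y)
I(X;Y) = 2.394 - 1.7938 = 0.6002 bits


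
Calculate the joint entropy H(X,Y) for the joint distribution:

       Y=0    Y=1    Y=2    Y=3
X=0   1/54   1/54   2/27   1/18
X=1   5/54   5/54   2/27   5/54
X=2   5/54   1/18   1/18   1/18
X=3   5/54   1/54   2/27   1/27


H(X,Y) = -Σ p(x,y) log₂ p(x,y)
  p(0,0)=1/54: -0.0185 × log₂(0.0185) = 0.1066
  p(0,1)=1/54: -0.0185 × log₂(0.0185) = 0.1066
  p(0,2)=2/27: -0.0741 × log₂(0.0741) = 0.2781
  p(0,3)=1/18: -0.0556 × log₂(0.0556) = 0.2317
  p(1,0)=5/54: -0.0926 × log₂(0.0926) = 0.3179
  p(1,1)=5/54: -0.0926 × log₂(0.0926) = 0.3179
  p(1,2)=2/27: -0.0741 × log₂(0.0741) = 0.2781
  p(1,3)=5/54: -0.0926 × log₂(0.0926) = 0.3179
  p(2,0)=5/54: -0.0926 × log₂(0.0926) = 0.3179
  p(2,1)=1/18: -0.0556 × log₂(0.0556) = 0.2317
  p(2,2)=1/18: -0.0556 × log₂(0.0556) = 0.2317
  p(2,3)=1/18: -0.0556 × log₂(0.0556) = 0.2317
  p(3,0)=5/54: -0.0926 × log₂(0.0926) = 0.3179
  p(3,1)=1/54: -0.0185 × log₂(0.0185) = 0.1066
  p(3,2)=2/27: -0.0741 × log₂(0.0741) = 0.2781
  p(3,3)=1/27: -0.0370 × log₂(0.0370) = 0.1761
H(X,Y) = 3.8462 bits


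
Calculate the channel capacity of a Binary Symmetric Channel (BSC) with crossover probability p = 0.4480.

For BSC with error probability p:
C = 1 - H(p) where H(p) is binary entropy
H(0.4480) = -0.4480 × log₂(0.4480) - 0.5520 × log₂(0.5520)
H(p) = 0.9922
C = 1 - 0.9922 = 0.0078 bits/use


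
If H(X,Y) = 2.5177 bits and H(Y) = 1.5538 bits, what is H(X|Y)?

Chain rule: H(X,Y) = H(X|Y) + H(Y)
H(X|Y) = H(X,Y) - H(Y) = 2.5177 - 1.5538 = 0.9639 bits


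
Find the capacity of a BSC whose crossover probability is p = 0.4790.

For BSC with error probability p:
C = 1 - H(p) where H(p) is binary entropy
H(0.4790) = -0.4790 × log₂(0.4790) - 0.5210 × log₂(0.5210)
H(p) = 0.9987
C = 1 - 0.9987 = 0.0013 bits/use


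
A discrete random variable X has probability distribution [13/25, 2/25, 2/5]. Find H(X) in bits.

H(X) = -Σ p(x) log₂ p(x)
  -13/25 × log₂(13/25) = 0.4906
  -2/25 × log₂(2/25) = 0.2915
  -2/5 × log₂(2/5) = 0.5288
H(X) = 1.3109 bits


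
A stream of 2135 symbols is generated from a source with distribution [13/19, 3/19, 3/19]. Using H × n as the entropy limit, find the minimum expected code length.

Entropy H = 1.2155 bits/symbol
Minimum bits = H × n = 1.2155 × 2135
= 2595.16 bits


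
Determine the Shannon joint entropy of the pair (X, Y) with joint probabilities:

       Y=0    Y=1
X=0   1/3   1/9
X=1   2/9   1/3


H(X,Y) = -Σ p(x,y) log₂ p(x,y)
  p(0,0)=1/3: -0.3333 × log₂(0.3333) = 0.5283
  p(0,1)=1/9: -0.1111 × log₂(0.1111) = 0.3522
  p(1,0)=2/9: -0.2222 × log₂(0.2222) = 0.4822
  p(1,1)=1/3: -0.3333 × log₂(0.3333) = 0.5283
H(X,Y) = 1.8911 bits


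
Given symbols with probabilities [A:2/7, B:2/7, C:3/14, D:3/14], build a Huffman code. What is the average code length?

Huffman tree construction:
Combine smallest probabilities repeatedly
Resulting codes:
  A: 10 (length 2)
  B: 11 (length 2)
  C: 00 (length 2)
  D: 01 (length 2)
Average length = Σ p(s) × length(s) = 2.0000 bits


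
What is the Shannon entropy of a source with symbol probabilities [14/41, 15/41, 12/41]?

H(X) = -Σ p(x) log₂ p(x)
  -14/41 × log₂(14/41) = 0.5293
  -15/41 × log₂(15/41) = 0.5307
  -12/41 × log₂(12/41) = 0.5188
H(X) = 1.5789 bits


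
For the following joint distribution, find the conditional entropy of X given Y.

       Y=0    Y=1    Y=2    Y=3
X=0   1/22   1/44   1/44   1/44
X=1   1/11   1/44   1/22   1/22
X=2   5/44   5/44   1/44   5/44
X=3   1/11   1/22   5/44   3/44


H(X|Y) = Σ_y p(y) H(X|Y=y)
  p(Y=0) = 15/44, H(X|Y=0) = 1.9329
  p(Y=1) = 9/44, H(X|Y=1) = 1.6577
  p(Y=2) = 9/44, H(X|Y=2) = 1.6577
  p(Y=3) = 1/4, H(X|Y=3) = 1.7899
H(X|Y) = 0.3409×1.9329 + 0.2045×1.6577 + 0.2045×1.6577 + 0.2500×1.7899 = 1.7846 bits


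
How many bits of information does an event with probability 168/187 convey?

Information content I(x) = -log₂(p(x))
I = -log₂(168/187) = -log₂(0.8984)
I = 0.1546 bits


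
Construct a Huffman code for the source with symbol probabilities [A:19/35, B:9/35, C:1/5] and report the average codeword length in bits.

Huffman tree construction:
Combine smallest probabilities repeatedly
Resulting codes:
  A: 1 (length 1)
  B: 01 (length 2)
  C: 00 (length 2)
Average length = Σ p(s) × length(s) = 1.4571 bits


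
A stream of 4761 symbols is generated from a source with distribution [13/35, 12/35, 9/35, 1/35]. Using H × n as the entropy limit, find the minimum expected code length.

Entropy H = 1.7106 bits/symbol
Minimum bits = H × n = 1.7106 × 4761
= 8144.07 bits


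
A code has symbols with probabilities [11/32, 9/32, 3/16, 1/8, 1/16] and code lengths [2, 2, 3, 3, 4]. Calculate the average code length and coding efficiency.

Average length L = Σ p_i × l_i = 2.4375 bits
Entropy H = 2.1221 bits
Efficiency η = H/L × 100% = 87.06%


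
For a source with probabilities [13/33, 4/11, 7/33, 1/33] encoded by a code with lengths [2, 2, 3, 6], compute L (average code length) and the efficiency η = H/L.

Average length L = Σ p_i × l_i = 2.3333 bits
Entropy H = 1.6875 bits
Efficiency η = H/L × 100% = 72.32%


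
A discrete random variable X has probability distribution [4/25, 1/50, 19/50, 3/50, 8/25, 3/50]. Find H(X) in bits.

H(X) = -Σ p(x) log₂ p(x)
  -4/25 × log₂(4/25) = 0.4230
  -1/50 × log₂(1/50) = 0.1129
  -19/50 × log₂(19/50) = 0.5305
  -3/50 × log₂(3/50) = 0.2435
  -8/25 × log₂(8/25) = 0.5260
  -3/50 × log₂(3/50) = 0.2435
H(X) = 2.0794 bits


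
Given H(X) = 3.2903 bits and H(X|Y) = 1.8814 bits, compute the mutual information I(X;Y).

I(X;Y) = H(X) - H(X|Y)
I(X;Y) = 3.2903 - 1.8814 = 1.4089 bits


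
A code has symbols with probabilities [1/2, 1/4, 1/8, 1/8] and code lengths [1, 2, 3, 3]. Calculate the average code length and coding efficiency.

Average length L = Σ p_i × l_i = 1.7500 bits
Entropy H = 1.7500 bits
Efficiency η = H/L × 100% = 100.00%


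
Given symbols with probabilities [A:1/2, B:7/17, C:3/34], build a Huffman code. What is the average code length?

Huffman tree construction:
Combine smallest probabilities repeatedly
Resulting codes:
  A: 0 (length 1)
  B: 11 (length 2)
  C: 10 (length 2)
Average length = Σ p(s) × length(s) = 1.5000 bits


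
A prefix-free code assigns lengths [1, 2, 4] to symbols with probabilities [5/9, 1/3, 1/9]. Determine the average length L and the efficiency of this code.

Average length L = Σ p_i × l_i = 1.6667 bits
Entropy H = 1.3516 bits
Efficiency η = H/L × 100% = 81.10%


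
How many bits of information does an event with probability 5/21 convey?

Information content I(x) = -log₂(p(x))
I = -log₂(5/21) = -log₂(0.2381)
I = 2.0704 bits


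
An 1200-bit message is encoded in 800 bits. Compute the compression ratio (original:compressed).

Compression ratio = Original / Compressed
= 1200 / 800 = 1.50:1


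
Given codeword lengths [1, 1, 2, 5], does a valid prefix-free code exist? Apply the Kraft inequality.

Kraft inequality: Σ 2^(-l_i) ≤ 1 for prefix-free code
Calculating: 2^(-1) + 2^(-1) + 2^(-2) + 2^(-5)
= 0.5 + 0.5 + 0.25 + 0.03125
= 1.2812
Since 1.2812 > 1, prefix-free code does not exist
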